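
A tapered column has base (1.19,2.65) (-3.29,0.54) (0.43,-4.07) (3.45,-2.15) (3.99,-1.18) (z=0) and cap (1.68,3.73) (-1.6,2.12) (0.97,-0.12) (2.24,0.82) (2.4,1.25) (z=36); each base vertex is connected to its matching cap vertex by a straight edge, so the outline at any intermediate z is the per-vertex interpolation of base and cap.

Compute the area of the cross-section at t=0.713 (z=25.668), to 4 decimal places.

Area at t=0.713: 12.3047

Cross-section at t=0.713: each vertex is (1-t)·p0[i] + t·p1[i].
  v1: (1-0.713)·(1.19,2.65) + 0.713·(1.68,3.73) = (1.5394,3.4200)
  v2: (1-0.713)·(-3.29,0.54) + 0.713·(-1.6,2.12) = (-2.0850,1.6665)
  v3: (1-0.713)·(0.43,-4.07) + 0.713·(0.97,-0.12) = (0.8150,-1.2537)
  v4: (1-0.713)·(3.45,-2.15) + 0.713·(2.24,0.82) = (2.5873,-0.0324)
  v5: (1-0.713)·(3.99,-1.18) + 0.713·(2.4,1.25) = (2.8563,0.5526)
Shoelace sum Σ(x_i·y_{i+1} − x_{i+1}·y_i):
  i=1: 1.5394·1.6665 − -2.0850·3.4200 = +9.6963 (running +9.6963)
  i=2: -2.0850·-1.2537 − 0.8150·1.6665 = +1.2556 (running +10.9519)
  i=3: 0.8150·-0.0324 − 2.5873·-1.2537 = +3.2171 (running +14.1691)
  i=4: 2.5873·0.5526 − 2.8563·-0.0324 = +1.5222 (running +15.6913)
  i=5: 2.8563·3.4200 − 1.5394·0.5526 = +8.9181 (running +24.6094)
Area = |Σ|/2 = |24.6094|/2 = 12.3047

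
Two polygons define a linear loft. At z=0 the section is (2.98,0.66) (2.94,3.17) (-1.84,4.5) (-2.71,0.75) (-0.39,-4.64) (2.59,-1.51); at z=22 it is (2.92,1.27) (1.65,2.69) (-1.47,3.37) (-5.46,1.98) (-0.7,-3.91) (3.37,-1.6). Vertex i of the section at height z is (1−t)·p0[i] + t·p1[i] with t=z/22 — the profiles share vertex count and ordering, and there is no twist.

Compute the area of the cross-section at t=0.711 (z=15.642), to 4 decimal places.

Area at t=0.711: 37.4587

Cross-section at t=0.711: each vertex is (1-t)·p0[i] + t·p1[i].
  v1: (1-0.711)·(2.98,0.66) + 0.711·(2.92,1.27) = (2.9373,1.0937)
  v2: (1-0.711)·(2.94,3.17) + 0.711·(1.65,2.69) = (2.0228,2.8287)
  v3: (1-0.711)·(-1.84,4.5) + 0.711·(-1.47,3.37) = (-1.5769,3.6966)
  v4: (1-0.711)·(-2.71,0.75) + 0.711·(-5.46,1.98) = (-4.6652,1.6245)
  v5: (1-0.711)·(-0.39,-4.64) + 0.711·(-0.7,-3.91) = (-0.6104,-4.1210)
  v6: (1-0.711)·(2.59,-1.51) + 0.711·(3.37,-1.6) = (3.1446,-1.5740)
Shoelace sum Σ(x_i·y_{i+1} − x_{i+1}·y_i):
  i=1: 2.9373·2.8287 − 2.0228·1.0937 = +6.0965 (running +6.0965)
  i=2: 2.0228·3.6966 − -1.5769·2.8287 = +11.9382 (running +18.0347)
  i=3: -1.5769·1.6245 − -4.6652·3.6966 = +14.6837 (running +32.7184)
  i=4: -4.6652·-4.1210 − -0.6104·1.6245 = +20.2170 (running +52.9353)
  i=5: -0.6104·-1.5740 − 3.1446·-4.1210 = +13.9195 (running +66.8548)
  i=6: 3.1446·1.0937 − 2.9373·-1.5740 = +8.0626 (running +74.9174)
Area = |Σ|/2 = |74.9174|/2 = 37.4587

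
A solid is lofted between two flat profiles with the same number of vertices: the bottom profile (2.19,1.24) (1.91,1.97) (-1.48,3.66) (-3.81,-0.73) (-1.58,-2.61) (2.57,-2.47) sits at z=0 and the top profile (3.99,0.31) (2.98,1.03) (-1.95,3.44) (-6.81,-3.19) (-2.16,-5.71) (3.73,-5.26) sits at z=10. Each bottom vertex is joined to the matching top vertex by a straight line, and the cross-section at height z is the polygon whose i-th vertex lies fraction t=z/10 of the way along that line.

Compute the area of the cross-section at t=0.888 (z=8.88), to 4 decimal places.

Area at t=0.888: 60.8292

Cross-section at t=0.888: each vertex is (1-t)·p0[i] + t·p1[i].
  v1: (1-0.888)·(2.19,1.24) + 0.888·(3.99,0.31) = (3.7884,0.4142)
  v2: (1-0.888)·(1.91,1.97) + 0.888·(2.98,1.03) = (2.8602,1.1353)
  v3: (1-0.888)·(-1.48,3.66) + 0.888·(-1.95,3.44) = (-1.8974,3.4646)
  v4: (1-0.888)·(-3.81,-0.73) + 0.888·(-6.81,-3.19) = (-6.4740,-2.9145)
  v5: (1-0.888)·(-1.58,-2.61) + 0.888·(-2.16,-5.71) = (-2.0950,-5.3628)
  v6: (1-0.888)·(2.57,-2.47) + 0.888·(3.73,-5.26) = (3.6001,-4.9475)
Shoelace sum Σ(x_i·y_{i+1} − x_{i+1}·y_i):
  i=1: 3.7884·1.1353 − 2.8602·0.4142 = +3.1163 (running +3.1163)
  i=2: 2.8602·3.4646 − -1.8974·1.1353 = +12.0635 (running +15.1798)
  i=3: -1.8974·-2.9145 − -6.4740·3.4646 = +27.9599 (running +43.1397)
  i=4: -6.4740·-5.3628 − -2.0950·-2.9145 = +28.6128 (running +71.7525)
  i=5: -2.0950·-4.9475 − 3.6001·-5.3628 = +29.6718 (running +101.4243)
  i=6: 3.6001·0.4142 − 3.7884·-4.9475 = +20.2342 (running +121.6585)
Area = |Σ|/2 = |121.6585|/2 = 60.8292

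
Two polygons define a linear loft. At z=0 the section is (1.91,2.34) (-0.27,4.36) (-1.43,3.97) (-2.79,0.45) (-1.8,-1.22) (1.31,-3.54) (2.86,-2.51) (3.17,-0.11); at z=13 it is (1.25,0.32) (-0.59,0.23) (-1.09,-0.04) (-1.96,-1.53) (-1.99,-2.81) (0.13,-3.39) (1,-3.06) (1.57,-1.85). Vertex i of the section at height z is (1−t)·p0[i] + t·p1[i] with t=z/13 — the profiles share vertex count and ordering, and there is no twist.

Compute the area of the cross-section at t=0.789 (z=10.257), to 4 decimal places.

Area at t=0.789: 13.5998

Cross-section at t=0.789: each vertex is (1-t)·p0[i] + t·p1[i].
  v1: (1-0.789)·(1.91,2.34) + 0.789·(1.25,0.32) = (1.3893,0.7462)
  v2: (1-0.789)·(-0.27,4.36) + 0.789·(-0.59,0.23) = (-0.5225,1.1014)
  v3: (1-0.789)·(-1.43,3.97) + 0.789·(-1.09,-0.04) = (-1.1617,0.8061)
  v4: (1-0.789)·(-2.79,0.45) + 0.789·(-1.96,-1.53) = (-2.1351,-1.1122)
  v5: (1-0.789)·(-1.8,-1.22) + 0.789·(-1.99,-2.81) = (-1.9499,-2.4745)
  v6: (1-0.789)·(1.31,-3.54) + 0.789·(0.13,-3.39) = (0.3790,-3.4217)
  v7: (1-0.789)·(2.86,-2.51) + 0.789·(1,-3.06) = (1.3925,-2.9440)
  v8: (1-0.789)·(3.17,-0.11) + 0.789·(1.57,-1.85) = (1.9076,-1.4829)
Shoelace sum Σ(x_i·y_{i+1} − x_{i+1}·y_i):
  i=1: 1.3893·1.1014 − -0.5225·0.7462 = +1.9201 (running +1.9201)
  i=2: -0.5225·0.8061 − -1.1617·1.1014 = +0.8584 (running +2.7785)
  i=3: -1.1617·-1.1122 − -2.1351·0.8061 = +3.0133 (running +5.7917)
  i=4: -2.1351·-2.4745 − -1.9499·-1.1122 = +3.1147 (running +8.9064)
  i=5: -1.9499·-3.4217 − 0.3790·-2.4745 = +7.6097 (running +16.5161)
  i=6: 0.3790·-2.9440 − 1.3925·-3.4217 = +3.6488 (running +20.1649)
  i=7: 1.3925·-1.4829 − 1.9076·-2.9440 = +3.5511 (running +23.7160)
  i=8: 1.9076·0.7462 − 1.3893·-1.4829 = +3.4836 (running +27.1995)
Area = |Σ|/2 = |27.1995|/2 = 13.5998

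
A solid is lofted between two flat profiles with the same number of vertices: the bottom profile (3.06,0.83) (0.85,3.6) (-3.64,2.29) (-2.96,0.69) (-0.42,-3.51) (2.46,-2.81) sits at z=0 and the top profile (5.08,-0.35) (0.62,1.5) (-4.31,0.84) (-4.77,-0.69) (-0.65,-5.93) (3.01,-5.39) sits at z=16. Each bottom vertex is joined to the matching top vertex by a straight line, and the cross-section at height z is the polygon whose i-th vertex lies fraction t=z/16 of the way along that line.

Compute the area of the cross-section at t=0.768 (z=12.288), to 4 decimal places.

Cross-section at t=0.768: each vertex is (1-t)·p0[i] + t·p1[i].
  v1: (1-0.768)·(3.06,0.83) + 0.768·(5.08,-0.35) = (4.6114,-0.0762)
  v2: (1-0.768)·(0.85,3.6) + 0.768·(0.62,1.5) = (0.6734,1.9872)
  v3: (1-0.768)·(-3.64,2.29) + 0.768·(-4.31,0.84) = (-4.1546,1.1764)
  v4: (1-0.768)·(-2.96,0.69) + 0.768·(-4.77,-0.69) = (-4.3501,-0.3698)
  v5: (1-0.768)·(-0.42,-3.51) + 0.768·(-0.65,-5.93) = (-0.5966,-5.3686)
  v6: (1-0.768)·(2.46,-2.81) + 0.768·(3.01,-5.39) = (2.8824,-4.7914)
Shoelace sum Σ(x_i·y_{i+1} − x_{i+1}·y_i):
  i=1: 4.6114·1.9872 − 0.6734·-0.0762 = +9.2150 (running +9.2150)
  i=2: 0.6734·1.1764 − -4.1546·1.9872 = +9.0481 (running +18.2631)
  i=3: -4.1546·-0.3698 − -4.3501·1.1764 = +6.6540 (running +24.9171)
  i=4: -4.3501·-5.3686 − -0.5966·-0.3698 = +23.1330 (running +48.0501)
  i=5: -0.5966·-4.7914 − 2.8824·-5.3686 = +18.3331 (running +66.3832)
  i=6: 2.8824·-0.0762 − 4.6114·-4.7914 = +21.8753 (running +88.2585)
Area = |Σ|/2 = |88.2585|/2 = 44.1292

Area at t=0.768: 44.1292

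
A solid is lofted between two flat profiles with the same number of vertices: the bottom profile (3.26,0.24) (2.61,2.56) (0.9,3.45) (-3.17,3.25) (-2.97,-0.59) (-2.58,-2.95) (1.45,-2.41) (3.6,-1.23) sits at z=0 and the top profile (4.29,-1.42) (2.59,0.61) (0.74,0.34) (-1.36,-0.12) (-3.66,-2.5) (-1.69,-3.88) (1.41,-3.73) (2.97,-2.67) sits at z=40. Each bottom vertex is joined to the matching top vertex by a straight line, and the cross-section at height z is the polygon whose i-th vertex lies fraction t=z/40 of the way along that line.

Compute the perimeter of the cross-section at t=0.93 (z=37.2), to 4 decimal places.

Cross-section at t=0.93: each vertex is (1-t)·p0[i] + t·p1[i].
  v1: (1-0.93)·(3.26,0.24) + 0.93·(4.29,-1.42) = (4.2179,-1.3038)
  v2: (1-0.93)·(2.61,2.56) + 0.93·(2.59,0.61) = (2.5914,0.7465)
  v3: (1-0.93)·(0.9,3.45) + 0.93·(0.74,0.34) = (0.7512,0.5577)
  v4: (1-0.93)·(-3.17,3.25) + 0.93·(-1.36,-0.12) = (-1.4867,0.1159)
  v5: (1-0.93)·(-2.97,-0.59) + 0.93·(-3.66,-2.5) = (-3.6117,-2.3663)
  v6: (1-0.93)·(-2.58,-2.95) + 0.93·(-1.69,-3.88) = (-1.7523,-3.8149)
  v7: (1-0.93)·(1.45,-2.41) + 0.93·(1.41,-3.73) = (1.4128,-3.6376)
  v8: (1-0.93)·(3.6,-1.23) + 0.93·(2.97,-2.67) = (3.0141,-2.5692)
Perimeter = Σ |v_{i+1} − v_i|:
  edge 1→2: √(-1.6265² + 2.0503²) = 2.6171 (running 2.6171)
  edge 2→3: √(-1.8402² + -0.1888²) = 1.8499 (running 4.4670)
  edge 3→4: √(-2.2379² + -0.4418²) = 2.2811 (running 6.7481)
  edge 4→5: √(-2.1250² + -2.4822²) = 3.2676 (running 10.0156)
  edge 5→6: √(1.8594² + -1.4486²) = 2.3571 (running 12.3727)
  edge 6→7: √(3.1651² + 0.1773²) = 3.1701 (running 15.5428)
  edge 7→8: √(1.6013² + 1.0684²) = 1.9250 (running 17.4678)
  edge 8→1: √(1.2038² + 1.2654²) = 1.7465 (running 19.2143)
Perimeter = 19.2143

Perimeter at t=0.93: 19.2143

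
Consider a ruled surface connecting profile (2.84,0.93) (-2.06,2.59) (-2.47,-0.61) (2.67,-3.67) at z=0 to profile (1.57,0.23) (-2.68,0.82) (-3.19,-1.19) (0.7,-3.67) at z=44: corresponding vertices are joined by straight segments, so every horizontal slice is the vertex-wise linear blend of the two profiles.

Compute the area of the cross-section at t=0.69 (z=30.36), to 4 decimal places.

Cross-section at t=0.69: each vertex is (1-t)·p0[i] + t·p1[i].
  v1: (1-0.69)·(2.84,0.93) + 0.69·(1.57,0.23) = (1.9637,0.4470)
  v2: (1-0.69)·(-2.06,2.59) + 0.69·(-2.68,0.82) = (-2.4878,1.3687)
  v3: (1-0.69)·(-2.47,-0.61) + 0.69·(-3.19,-1.19) = (-2.9668,-1.0102)
  v4: (1-0.69)·(2.67,-3.67) + 0.69·(0.7,-3.67) = (1.3107,-3.6700)
Shoelace sum Σ(x_i·y_{i+1} − x_{i+1}·y_i):
  i=1: 1.9637·1.3687 − -2.4878·0.4470 = +3.7998 (running +3.7998)
  i=2: -2.4878·-1.0102 − -2.9668·1.3687 = +6.5738 (running +10.3736)
  i=3: -2.9668·-3.6700 − 1.3107·-1.0102 = +12.2122 (running +22.5858)
  i=4: 1.3107·0.4470 − 1.9637·-3.6700 = +7.7927 (running +30.3785)
Area = |Σ|/2 = |30.3785|/2 = 15.1892

Area at t=0.69: 15.1892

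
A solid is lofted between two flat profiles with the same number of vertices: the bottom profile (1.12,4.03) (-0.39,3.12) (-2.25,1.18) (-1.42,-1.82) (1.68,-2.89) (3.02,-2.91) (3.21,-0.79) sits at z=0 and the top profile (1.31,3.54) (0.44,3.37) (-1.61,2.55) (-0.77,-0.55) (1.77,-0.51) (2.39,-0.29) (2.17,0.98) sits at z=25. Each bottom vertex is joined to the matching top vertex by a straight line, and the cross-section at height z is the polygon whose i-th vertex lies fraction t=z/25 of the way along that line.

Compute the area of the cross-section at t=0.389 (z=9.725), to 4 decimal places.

Cross-section at t=0.389: each vertex is (1-t)·p0[i] + t·p1[i].
  v1: (1-0.389)·(1.12,4.03) + 0.389·(1.31,3.54) = (1.1939,3.8394)
  v2: (1-0.389)·(-0.39,3.12) + 0.389·(0.44,3.37) = (-0.0671,3.2172)
  v3: (1-0.389)·(-2.25,1.18) + 0.389·(-1.61,2.55) = (-2.0010,1.7129)
  v4: (1-0.389)·(-1.42,-1.82) + 0.389·(-0.77,-0.55) = (-1.1671,-1.3260)
  v5: (1-0.389)·(1.68,-2.89) + 0.389·(1.77,-0.51) = (1.7150,-1.9642)
  v6: (1-0.389)·(3.02,-2.91) + 0.389·(2.39,-0.29) = (2.7749,-1.8908)
  v7: (1-0.389)·(3.21,-0.79) + 0.389·(2.17,0.98) = (2.8054,-0.1015)
Shoelace sum Σ(x_i·y_{i+1} − x_{i+1}·y_i):
  i=1: 1.1939·3.2172 − -0.0671·3.8394 = +4.0988 (running +4.0988)
  i=2: -0.0671·1.7129 − -2.0010·3.2172 = +6.3229 (running +10.4217)
  i=3: -2.0010·-1.3260 − -1.1671·1.7129 = +4.6526 (running +15.0743)
  i=4: -1.1671·-1.9642 − 1.7150·-1.3260 = +4.5665 (running +19.6408)
  i=5: 1.7150·-1.8908 − 2.7749·-1.9642 = +2.2077 (running +21.8485)
  i=6: 2.7749·-0.1015 − 2.8054·-1.8908 = +5.0230 (running +26.8715)
  i=7: 2.8054·3.8394 − 1.1939·-0.1015 = +10.8923 (running +37.7638)
Area = |Σ|/2 = |37.7638|/2 = 18.8819

Area at t=0.389: 18.8819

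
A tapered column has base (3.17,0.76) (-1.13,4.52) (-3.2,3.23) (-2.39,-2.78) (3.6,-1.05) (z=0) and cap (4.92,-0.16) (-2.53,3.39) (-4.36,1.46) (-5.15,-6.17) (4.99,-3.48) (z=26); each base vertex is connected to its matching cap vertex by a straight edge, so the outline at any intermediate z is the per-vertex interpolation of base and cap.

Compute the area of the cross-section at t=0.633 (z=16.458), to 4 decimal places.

Area at t=0.633: 50.0494

Cross-section at t=0.633: each vertex is (1-t)·p0[i] + t·p1[i].
  v1: (1-0.633)·(3.17,0.76) + 0.633·(4.92,-0.16) = (4.2778,0.1776)
  v2: (1-0.633)·(-1.13,4.52) + 0.633·(-2.53,3.39) = (-2.0162,3.8047)
  v3: (1-0.633)·(-3.2,3.23) + 0.633·(-4.36,1.46) = (-3.9343,2.1096)
  v4: (1-0.633)·(-2.39,-2.78) + 0.633·(-5.15,-6.17) = (-4.1371,-4.9259)
  v5: (1-0.633)·(3.6,-1.05) + 0.633·(4.99,-3.48) = (4.4799,-2.5882)
Shoelace sum Σ(x_i·y_{i+1} − x_{i+1}·y_i):
  i=1: 4.2778·3.8047 − -2.0162·0.1776 = +16.6338 (running +16.6338)
  i=2: -2.0162·2.1096 − -3.9343·3.8047 = +10.7154 (running +27.3492)
  i=3: -3.9343·-4.9259 − -4.1371·2.1096 = +28.1073 (running +55.4565)
  i=4: -4.1371·-2.5882 − 4.4799·-4.9259 = +32.7748 (running +88.2313)
  i=5: 4.4799·0.1776 − 4.2778·-2.5882 = +11.8674 (running +100.0987)
Area = |Σ|/2 = |100.0987|/2 = 50.0494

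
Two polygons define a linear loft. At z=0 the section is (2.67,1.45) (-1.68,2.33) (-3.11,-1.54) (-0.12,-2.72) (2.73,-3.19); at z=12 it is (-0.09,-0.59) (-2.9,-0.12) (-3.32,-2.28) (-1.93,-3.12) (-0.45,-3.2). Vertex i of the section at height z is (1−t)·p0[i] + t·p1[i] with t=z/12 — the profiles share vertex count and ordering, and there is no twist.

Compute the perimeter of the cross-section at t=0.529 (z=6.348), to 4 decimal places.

Perimeter at t=0.529: 14.7715

Cross-section at t=0.529: each vertex is (1-t)·p0[i] + t·p1[i].
  v1: (1-0.529)·(2.67,1.45) + 0.529·(-0.09,-0.59) = (1.2100,0.3708)
  v2: (1-0.529)·(-1.68,2.33) + 0.529·(-2.9,-0.12) = (-2.3254,1.0339)
  v3: (1-0.529)·(-3.11,-1.54) + 0.529·(-3.32,-2.28) = (-3.2211,-1.9315)
  v4: (1-0.529)·(-0.12,-2.72) + 0.529·(-1.93,-3.12) = (-1.0775,-2.9316)
  v5: (1-0.529)·(2.73,-3.19) + 0.529·(-0.45,-3.2) = (1.0478,-3.1953)
Perimeter = Σ |v_{i+1} − v_i|:
  edge 1→2: √(-3.5353² + 0.6631²) = 3.5970 (running 3.5970)
  edge 2→3: √(-0.8957² + -2.9654²) = 3.0977 (running 6.6947)
  edge 3→4: √(2.1436² + -1.0001²) = 2.3654 (running 9.0602)
  edge 4→5: √(2.1253² + -0.2637²) = 2.1416 (running 11.2017)
  edge 5→1: √(0.1622² + 3.5661²) = 3.5698 (running 14.7715)
Perimeter = 14.7715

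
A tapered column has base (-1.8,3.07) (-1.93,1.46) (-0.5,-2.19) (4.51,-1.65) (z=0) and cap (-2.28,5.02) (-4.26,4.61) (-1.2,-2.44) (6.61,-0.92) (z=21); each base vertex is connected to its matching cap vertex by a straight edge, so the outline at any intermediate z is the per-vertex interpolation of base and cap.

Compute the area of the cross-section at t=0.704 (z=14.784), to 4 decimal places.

Cross-section at t=0.704: each vertex is (1-t)·p0[i] + t·p1[i].
  v1: (1-0.704)·(-1.8,3.07) + 0.704·(-2.28,5.02) = (-2.1379,4.4428)
  v2: (1-0.704)·(-1.93,1.46) + 0.704·(-4.26,4.61) = (-3.5703,3.6776)
  v3: (1-0.704)·(-0.5,-2.19) + 0.704·(-1.2,-2.44) = (-0.9928,-2.3660)
  v4: (1-0.704)·(4.51,-1.65) + 0.704·(6.61,-0.92) = (5.9884,-1.1361)
Shoelace sum Σ(x_i·y_{i+1} − x_{i+1}·y_i):
  i=1: -2.1379·3.6776 − -3.5703·4.4428 = +7.9998 (running +7.9998)
  i=2: -3.5703·-2.3660 − -0.9928·3.6776 = +12.0985 (running +20.0983)
  i=3: -0.9928·-1.1361 − 5.9884·-2.3660 = +15.2965 (running +35.3948)
  i=4: 5.9884·4.4428 − -2.1379·-1.1361 = +24.1764 (running +59.5712)
Area = |Σ|/2 = |59.5712|/2 = 29.7856

Area at t=0.704: 29.7856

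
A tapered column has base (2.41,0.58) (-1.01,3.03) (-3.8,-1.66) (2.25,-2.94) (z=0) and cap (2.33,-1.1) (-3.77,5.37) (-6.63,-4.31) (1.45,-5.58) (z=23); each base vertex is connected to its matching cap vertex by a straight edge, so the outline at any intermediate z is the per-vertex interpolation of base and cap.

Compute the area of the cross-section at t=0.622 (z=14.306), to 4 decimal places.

Area at t=0.622: 42.2776

Cross-section at t=0.622: each vertex is (1-t)·p0[i] + t·p1[i].
  v1: (1-0.622)·(2.41,0.58) + 0.622·(2.33,-1.1) = (2.3602,-0.4650)
  v2: (1-0.622)·(-1.01,3.03) + 0.622·(-3.77,5.37) = (-2.7267,4.4855)
  v3: (1-0.622)·(-3.8,-1.66) + 0.622·(-6.63,-4.31) = (-5.5603,-3.3083)
  v4: (1-0.622)·(2.25,-2.94) + 0.622·(1.45,-5.58) = (1.7524,-4.5821)
Shoelace sum Σ(x_i·y_{i+1} − x_{i+1}·y_i):
  i=1: 2.3602·4.4855 − -2.7267·-0.4650 = +9.3190 (running +9.3190)
  i=2: -2.7267·-3.3083 − -5.5603·4.4855 = +33.9612 (running +43.2802)
  i=3: -5.5603·-4.5821 − 1.7524·-3.3083 = +31.2750 (running +74.5553)
  i=4: 1.7524·-0.4650 − 2.3602·-4.5821 = +10.0000 (running +84.5553)
Area = |Σ|/2 = |84.5553|/2 = 42.2776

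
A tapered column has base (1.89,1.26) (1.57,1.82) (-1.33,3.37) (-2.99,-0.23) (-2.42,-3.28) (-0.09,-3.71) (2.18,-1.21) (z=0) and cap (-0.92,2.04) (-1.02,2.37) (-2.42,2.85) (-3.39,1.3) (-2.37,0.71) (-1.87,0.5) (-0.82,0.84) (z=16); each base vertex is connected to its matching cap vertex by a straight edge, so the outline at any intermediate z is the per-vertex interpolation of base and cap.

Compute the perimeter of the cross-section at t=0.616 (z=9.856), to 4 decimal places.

Perimeter at t=0.616: 11.8725

Cross-section at t=0.616: each vertex is (1-t)·p0[i] + t·p1[i].
  v1: (1-0.616)·(1.89,1.26) + 0.616·(-0.92,2.04) = (0.1590,1.7405)
  v2: (1-0.616)·(1.57,1.82) + 0.616·(-1.02,2.37) = (-0.0254,2.1588)
  v3: (1-0.616)·(-1.33,3.37) + 0.616·(-2.42,2.85) = (-2.0014,3.0497)
  v4: (1-0.616)·(-2.99,-0.23) + 0.616·(-3.39,1.3) = (-3.2364,0.7125)
  v5: (1-0.616)·(-2.42,-3.28) + 0.616·(-2.37,0.71) = (-2.3892,-0.8222)
  v6: (1-0.616)·(-0.09,-3.71) + 0.616·(-1.87,0.5) = (-1.1865,-1.1166)
  v7: (1-0.616)·(2.18,-1.21) + 0.616·(-0.82,0.84) = (0.3320,0.0528)
Perimeter = Σ |v_{i+1} − v_i|:
  edge 1→2: √(-0.1845² + 0.4183²) = 0.4572 (running 0.4572)
  edge 2→3: √(-1.9760² + 0.8909²) = 2.1675 (running 2.6247)
  edge 3→4: √(-1.2350² + -2.3372²) = 2.6434 (running 5.2681)
  edge 4→5: √(0.8472² + -1.5346²) = 1.7530 (running 7.0211)
  edge 5→6: √(1.2027² + -0.2945²) = 1.2382 (running 8.2594)
  edge 6→7: √(1.5185² + 1.1694²) = 1.9166 (running 10.1760)
  edge 7→1: √(-0.1730² + 1.6877²) = 1.6965 (running 11.8725)
Perimeter = 11.8725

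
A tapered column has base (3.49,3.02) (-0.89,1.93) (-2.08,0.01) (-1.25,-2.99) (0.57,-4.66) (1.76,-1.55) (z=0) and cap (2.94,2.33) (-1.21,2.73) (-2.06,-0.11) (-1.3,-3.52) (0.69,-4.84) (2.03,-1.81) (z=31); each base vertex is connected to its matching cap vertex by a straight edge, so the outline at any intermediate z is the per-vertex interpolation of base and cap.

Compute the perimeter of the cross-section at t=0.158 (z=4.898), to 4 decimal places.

Cross-section at t=0.158: each vertex is (1-t)·p0[i] + t·p1[i].
  v1: (1-0.158)·(3.49,3.02) + 0.158·(2.94,2.33) = (3.4031,2.9110)
  v2: (1-0.158)·(-0.89,1.93) + 0.158·(-1.21,2.73) = (-0.9406,2.0564)
  v3: (1-0.158)·(-2.08,0.01) + 0.158·(-2.06,-0.11) = (-2.0768,-0.0090)
  v4: (1-0.158)·(-1.25,-2.99) + 0.158·(-1.3,-3.52) = (-1.2579,-3.0737)
  v5: (1-0.158)·(0.57,-4.66) + 0.158·(0.69,-4.84) = (0.5890,-4.6884)
  v6: (1-0.158)·(1.76,-1.55) + 0.158·(2.03,-1.81) = (1.8027,-1.5911)
Perimeter = Σ |v_{i+1} − v_i|:
  edge 1→2: √(-4.3437² + -0.8546²) = 4.4269 (running 4.4269)
  edge 2→3: √(-1.1363² + -2.0654²) = 2.3573 (running 6.7842)
  edge 3→4: √(0.8189² + -3.0648²) = 3.1723 (running 9.9565)
  edge 4→5: √(1.8469² + -1.6147²) = 2.4532 (running 12.4097)
  edge 5→6: √(1.2137² + 3.0974²) = 3.3267 (running 15.7364)
  edge 6→1: √(1.6004² + 4.5021²) = 4.7781 (running 20.5145)
Perimeter = 20.5145

Perimeter at t=0.158: 20.5145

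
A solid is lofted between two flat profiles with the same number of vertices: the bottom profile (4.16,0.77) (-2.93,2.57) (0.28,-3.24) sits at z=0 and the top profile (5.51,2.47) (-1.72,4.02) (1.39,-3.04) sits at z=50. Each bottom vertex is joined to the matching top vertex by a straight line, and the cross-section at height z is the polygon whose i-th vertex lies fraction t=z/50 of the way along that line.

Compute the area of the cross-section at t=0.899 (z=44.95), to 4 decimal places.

Area at t=0.899: 22.5590

Cross-section at t=0.899: each vertex is (1-t)·p0[i] + t·p1[i].
  v1: (1-0.899)·(4.16,0.77) + 0.899·(5.51,2.47) = (5.3736,2.2983)
  v2: (1-0.899)·(-2.93,2.57) + 0.899·(-1.72,4.02) = (-1.8422,3.8735)
  v3: (1-0.899)·(0.28,-3.24) + 0.899·(1.39,-3.04) = (1.2779,-3.0602)
Shoelace sum Σ(x_i·y_{i+1} − x_{i+1}·y_i):
  i=1: 5.3736·3.8735 − -1.8422·2.2983 = +25.0491 (running +25.0491)
  i=2: -1.8422·-3.0602 − 1.2779·3.8735 = +0.6876 (running +25.7366)
  i=3: 1.2779·2.2983 − 5.3736·-3.0602 = +19.3814 (running +45.1180)
Area = |Σ|/2 = |45.1180|/2 = 22.5590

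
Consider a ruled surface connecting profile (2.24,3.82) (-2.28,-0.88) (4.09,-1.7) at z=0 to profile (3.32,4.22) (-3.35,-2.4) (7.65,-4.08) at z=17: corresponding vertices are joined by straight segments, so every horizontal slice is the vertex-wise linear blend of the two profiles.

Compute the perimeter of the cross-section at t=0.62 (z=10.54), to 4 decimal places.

Perimeter at t=0.62: 25.6396

Cross-section at t=0.62: each vertex is (1-t)·p0[i] + t·p1[i].
  v1: (1-0.62)·(2.24,3.82) + 0.62·(3.32,4.22) = (2.9096,4.0680)
  v2: (1-0.62)·(-2.28,-0.88) + 0.62·(-3.35,-2.4) = (-2.9434,-1.8224)
  v3: (1-0.62)·(4.09,-1.7) + 0.62·(7.65,-4.08) = (6.2972,-3.1756)
Perimeter = Σ |v_{i+1} − v_i|:
  edge 1→2: √(-5.8530² + -5.8904²) = 8.3039 (running 8.3039)
  edge 2→3: √(9.2406² + -1.3532²) = 9.3392 (running 17.6430)
  edge 3→1: √(-3.3876² + 7.2436²) = 7.9966 (running 25.6396)
Perimeter = 25.6396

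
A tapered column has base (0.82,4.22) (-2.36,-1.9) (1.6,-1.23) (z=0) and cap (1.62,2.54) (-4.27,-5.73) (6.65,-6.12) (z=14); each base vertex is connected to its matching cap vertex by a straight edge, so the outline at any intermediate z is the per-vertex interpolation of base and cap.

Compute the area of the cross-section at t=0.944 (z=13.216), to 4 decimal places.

Area at t=0.944: 43.8573

Cross-section at t=0.944: each vertex is (1-t)·p0[i] + t·p1[i].
  v1: (1-0.944)·(0.82,4.22) + 0.944·(1.62,2.54) = (1.5752,2.6341)
  v2: (1-0.944)·(-2.36,-1.9) + 0.944·(-4.27,-5.73) = (-4.1630,-5.5155)
  v3: (1-0.944)·(1.6,-1.23) + 0.944·(6.65,-6.12) = (6.3672,-5.8462)
Shoelace sum Σ(x_i·y_{i+1} − x_{i+1}·y_i):
  i=1: 1.5752·-5.5155 − -4.1630·2.6341 = +2.2777 (running +2.2777)
  i=2: -4.1630·-5.8462 − 6.3672·-5.5155 = +59.4562 (running +61.7340)
  i=3: 6.3672·2.6341 − 1.5752·-5.8462 = +25.9806 (running +87.7145)
Area = |Σ|/2 = |87.7145|/2 = 43.8573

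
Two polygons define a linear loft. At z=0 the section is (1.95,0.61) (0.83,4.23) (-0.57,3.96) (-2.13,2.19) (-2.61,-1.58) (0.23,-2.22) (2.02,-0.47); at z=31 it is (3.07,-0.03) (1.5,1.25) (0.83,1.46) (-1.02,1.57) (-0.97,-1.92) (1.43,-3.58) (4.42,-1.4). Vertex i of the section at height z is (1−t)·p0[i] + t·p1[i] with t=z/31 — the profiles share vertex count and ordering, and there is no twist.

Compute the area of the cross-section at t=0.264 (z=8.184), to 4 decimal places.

Cross-section at t=0.264: each vertex is (1-t)·p0[i] + t·p1[i].
  v1: (1-0.264)·(1.95,0.61) + 0.264·(3.07,-0.03) = (2.2457,0.4410)
  v2: (1-0.264)·(0.83,4.23) + 0.264·(1.5,1.25) = (1.0069,3.4433)
  v3: (1-0.264)·(-0.57,3.96) + 0.264·(0.83,1.46) = (-0.2004,3.3000)
  v4: (1-0.264)·(-2.13,2.19) + 0.264·(-1.02,1.57) = (-1.8370,2.0263)
  v5: (1-0.264)·(-2.61,-1.58) + 0.264·(-0.97,-1.92) = (-2.1770,-1.6698)
  v6: (1-0.264)·(0.23,-2.22) + 0.264·(1.43,-3.58) = (0.5468,-2.5790)
  v7: (1-0.264)·(2.02,-0.47) + 0.264·(4.42,-1.4) = (2.6536,-0.7155)
Shoelace sum Σ(x_i·y_{i+1} − x_{i+1}·y_i):
  i=1: 2.2457·3.4433 − 1.0069·0.4410 = +7.2884 (running +7.2884)
  i=2: 1.0069·3.3000 − -0.2004·3.4433 = +4.0127 (running +11.3012)
  i=3: -0.2004·2.0263 − -1.8370·3.3000 = +5.6559 (running +16.9571)
  i=4: -1.8370·-1.6698 − -2.1770·2.0263 = +7.4787 (running +24.4357)
  i=5: -2.1770·-2.5790 − 0.5468·-1.6698 = +6.5277 (running +30.9634)
  i=6: 0.5468·-0.7155 − 2.6536·-2.5790 = +6.4525 (running +37.4159)
  i=7: 2.6536·0.4410 − 2.2457·-0.7155 = +2.7772 (running +40.1931)
Area = |Σ|/2 = |40.1931|/2 = 20.0965

Area at t=0.264: 20.0965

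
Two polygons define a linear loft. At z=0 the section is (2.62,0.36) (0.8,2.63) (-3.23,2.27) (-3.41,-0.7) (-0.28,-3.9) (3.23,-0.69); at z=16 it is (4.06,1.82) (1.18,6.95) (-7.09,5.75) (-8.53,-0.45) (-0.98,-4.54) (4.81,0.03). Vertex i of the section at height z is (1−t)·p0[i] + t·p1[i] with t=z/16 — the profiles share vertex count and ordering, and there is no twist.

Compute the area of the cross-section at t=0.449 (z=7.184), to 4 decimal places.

Area at t=0.449: 55.3029

Cross-section at t=0.449: each vertex is (1-t)·p0[i] + t·p1[i].
  v1: (1-0.449)·(2.62,0.36) + 0.449·(4.06,1.82) = (3.2666,1.0155)
  v2: (1-0.449)·(0.8,2.63) + 0.449·(1.18,6.95) = (0.9706,4.5697)
  v3: (1-0.449)·(-3.23,2.27) + 0.449·(-7.09,5.75) = (-4.9631,3.8325)
  v4: (1-0.449)·(-3.41,-0.7) + 0.449·(-8.53,-0.45) = (-5.7089,-0.5877)
  v5: (1-0.449)·(-0.28,-3.9) + 0.449·(-0.98,-4.54) = (-0.5943,-4.1874)
  v6: (1-0.449)·(3.23,-0.69) + 0.449·(4.81,0.03) = (3.9394,-0.3667)
Shoelace sum Σ(x_i·y_{i+1} − x_{i+1}·y_i):
  i=1: 3.2666·4.5697 − 0.9706·1.0155 = +13.9414 (running +13.9414)
  i=2: 0.9706·3.8325 − -4.9631·4.5697 = +26.3999 (running +40.3413)
  i=3: -4.9631·-0.5877 − -5.7089·3.8325 = +24.7965 (running +65.1378)
  i=4: -5.7089·-4.1874 − -0.5943·-0.5877 = +23.5558 (running +88.6936)
  i=5: -0.5943·-0.3667 − 3.9394·-4.1874 = +16.7137 (running +105.4073)
  i=6: 3.9394·1.0155 − 3.2666·-0.3667 = +5.1986 (running +110.6059)
Area = |Σ|/2 = |110.6059|/2 = 55.3029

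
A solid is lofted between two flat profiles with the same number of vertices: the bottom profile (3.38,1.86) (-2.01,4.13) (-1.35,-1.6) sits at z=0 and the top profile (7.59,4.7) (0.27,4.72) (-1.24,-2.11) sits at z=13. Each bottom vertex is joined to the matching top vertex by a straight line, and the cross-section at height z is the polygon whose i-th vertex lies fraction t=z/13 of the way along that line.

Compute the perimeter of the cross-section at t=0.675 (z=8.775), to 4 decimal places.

Perimeter at t=0.675: 22.6882

Cross-section at t=0.675: each vertex is (1-t)·p0[i] + t·p1[i].
  v1: (1-0.675)·(3.38,1.86) + 0.675·(7.59,4.7) = (6.2218,3.7770)
  v2: (1-0.675)·(-2.01,4.13) + 0.675·(0.27,4.72) = (-0.4710,4.5282)
  v3: (1-0.675)·(-1.35,-1.6) + 0.675·(-1.24,-2.11) = (-1.2757,-1.9442)
Perimeter = Σ |v_{i+1} − v_i|:
  edge 1→2: √(-6.6928² + 0.7512²) = 6.7348 (running 6.7348)
  edge 2→3: √(-0.8048² + -6.4725²) = 6.5223 (running 13.2571)
  edge 3→1: √(7.4975² + 5.7212²) = 9.4311 (running 22.6882)
Perimeter = 22.6882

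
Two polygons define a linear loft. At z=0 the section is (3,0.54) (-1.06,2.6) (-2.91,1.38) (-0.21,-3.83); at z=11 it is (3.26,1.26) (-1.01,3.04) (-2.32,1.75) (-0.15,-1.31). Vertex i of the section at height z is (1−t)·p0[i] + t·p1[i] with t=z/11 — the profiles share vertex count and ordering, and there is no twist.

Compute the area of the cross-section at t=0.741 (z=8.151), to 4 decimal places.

Cross-section at t=0.741: each vertex is (1-t)·p0[i] + t·p1[i].
  v1: (1-0.741)·(3,0.54) + 0.741·(3.26,1.26) = (3.1927,1.0735)
  v2: (1-0.741)·(-1.06,2.6) + 0.741·(-1.01,3.04) = (-1.0230,2.9260)
  v3: (1-0.741)·(-2.91,1.38) + 0.741·(-2.32,1.75) = (-2.4728,1.6542)
  v4: (1-0.741)·(-0.21,-3.83) + 0.741·(-0.15,-1.31) = (-0.1655,-1.9627)
Shoelace sum Σ(x_i·y_{i+1} − x_{i+1}·y_i):
  i=1: 3.1927·2.9260 − -1.0230·1.0735 = +10.4400 (running +10.4400)
  i=2: -1.0230·1.6542 − -2.4728·2.9260 = +5.5434 (running +15.9834)
  i=3: -2.4728·-1.9627 − -0.1655·1.6542 = +5.1272 (running +21.1106)
  i=4: -0.1655·1.0735 − 3.1927·-1.9627 = +6.0885 (running +27.1990)
Area = |Σ|/2 = |27.1990|/2 = 13.5995

Area at t=0.741: 13.5995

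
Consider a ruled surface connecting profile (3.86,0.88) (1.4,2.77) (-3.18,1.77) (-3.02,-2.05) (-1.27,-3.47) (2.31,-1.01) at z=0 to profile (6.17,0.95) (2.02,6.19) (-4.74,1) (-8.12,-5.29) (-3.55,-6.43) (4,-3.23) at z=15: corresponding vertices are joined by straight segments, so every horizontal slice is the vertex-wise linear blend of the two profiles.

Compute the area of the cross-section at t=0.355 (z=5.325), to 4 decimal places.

Area at t=0.355: 48.3923

Cross-section at t=0.355: each vertex is (1-t)·p0[i] + t·p1[i].
  v1: (1-0.355)·(3.86,0.88) + 0.355·(6.17,0.95) = (4.6800,0.9048)
  v2: (1-0.355)·(1.4,2.77) + 0.355·(2.02,6.19) = (1.6201,3.9841)
  v3: (1-0.355)·(-3.18,1.77) + 0.355·(-4.74,1) = (-3.7338,1.4967)
  v4: (1-0.355)·(-3.02,-2.05) + 0.355·(-8.12,-5.29) = (-4.8305,-3.2002)
  v5: (1-0.355)·(-1.27,-3.47) + 0.355·(-3.55,-6.43) = (-2.0794,-4.5208)
  v6: (1-0.355)·(2.31,-1.01) + 0.355·(4,-3.23) = (2.9100,-1.7981)
Shoelace sum Σ(x_i·y_{i+1} − x_{i+1}·y_i):
  i=1: 4.6800·3.9841 − 1.6201·0.9048 = +17.1798 (running +17.1798)
  i=2: 1.6201·1.4967 − -3.7338·3.9841 = +17.3006 (running +34.4804)
  i=3: -3.7338·-3.2002 − -4.8305·1.4967 = +19.1785 (running +53.6589)
  i=4: -4.8305·-4.5208 − -2.0794·-3.2002 = +15.1832 (running +68.8421)
  i=5: -2.0794·-1.7981 − 2.9100·-4.5208 = +16.8943 (running +85.7364)
  i=6: 2.9100·0.9048 − 4.6800·-1.7981 = +11.0483 (running +96.7846)
Area = |Σ|/2 = |96.7846|/2 = 48.3923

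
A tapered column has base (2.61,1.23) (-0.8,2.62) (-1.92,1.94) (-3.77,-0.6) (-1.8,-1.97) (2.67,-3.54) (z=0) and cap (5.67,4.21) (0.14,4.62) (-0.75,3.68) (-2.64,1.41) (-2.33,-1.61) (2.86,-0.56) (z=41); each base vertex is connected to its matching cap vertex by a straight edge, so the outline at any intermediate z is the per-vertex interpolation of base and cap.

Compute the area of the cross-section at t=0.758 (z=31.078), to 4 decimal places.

Area at t=0.758: 31.9648

Cross-section at t=0.758: each vertex is (1-t)·p0[i] + t·p1[i].
  v1: (1-0.758)·(2.61,1.23) + 0.758·(5.67,4.21) = (4.9295,3.4888)
  v2: (1-0.758)·(-0.8,2.62) + 0.758·(0.14,4.62) = (-0.0875,4.1360)
  v3: (1-0.758)·(-1.92,1.94) + 0.758·(-0.75,3.68) = (-1.0331,3.2589)
  v4: (1-0.758)·(-3.77,-0.6) + 0.758·(-2.64,1.41) = (-2.9135,0.9236)
  v5: (1-0.758)·(-1.8,-1.97) + 0.758·(-2.33,-1.61) = (-2.2017,-1.6971)
  v6: (1-0.758)·(2.67,-3.54) + 0.758·(2.86,-0.56) = (2.8140,-1.2812)
Shoelace sum Σ(x_i·y_{i+1} − x_{i+1}·y_i):
  i=1: 4.9295·4.1360 − -0.0875·3.4888 = +20.6935 (running +20.6935)
  i=2: -0.0875·3.2589 − -1.0331·4.1360 = +3.9880 (running +24.6815)
  i=3: -1.0331·0.9236 − -2.9135·3.2589 = +8.5405 (running +33.2221)
  i=4: -2.9135·-1.6971 − -2.2017·0.9236 = +6.9780 (running +40.2000)
  i=5: -2.2017·-1.2812 − 2.8140·-1.6971 = +7.5965 (running +47.7965)
  i=6: 2.8140·3.4888 − 4.9295·-1.2812 = +16.1331 (running +63.9297)
Area = |Σ|/2 = |63.9297|/2 = 31.9648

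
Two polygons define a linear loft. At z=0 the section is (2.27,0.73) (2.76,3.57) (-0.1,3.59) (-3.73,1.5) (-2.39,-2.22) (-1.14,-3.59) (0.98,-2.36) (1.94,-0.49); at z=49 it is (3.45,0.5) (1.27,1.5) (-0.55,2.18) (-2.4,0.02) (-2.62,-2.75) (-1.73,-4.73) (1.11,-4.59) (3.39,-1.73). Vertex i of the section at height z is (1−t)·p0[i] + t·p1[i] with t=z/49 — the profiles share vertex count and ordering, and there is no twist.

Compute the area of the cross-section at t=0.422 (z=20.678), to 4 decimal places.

Cross-section at t=0.422: each vertex is (1-t)·p0[i] + t·p1[i].
  v1: (1-0.422)·(2.27,0.73) + 0.422·(3.45,0.5) = (2.7680,0.6329)
  v2: (1-0.422)·(2.76,3.57) + 0.422·(1.27,1.5) = (2.1312,2.6965)
  v3: (1-0.422)·(-0.1,3.59) + 0.422·(-0.55,2.18) = (-0.2899,2.9950)
  v4: (1-0.422)·(-3.73,1.5) + 0.422·(-2.4,0.02) = (-3.1687,0.8754)
  v5: (1-0.422)·(-2.39,-2.22) + 0.422·(-2.62,-2.75) = (-2.4871,-2.4437)
  v6: (1-0.422)·(-1.14,-3.59) + 0.422·(-1.73,-4.73) = (-1.3890,-4.0711)
  v7: (1-0.422)·(0.98,-2.36) + 0.422·(1.11,-4.59) = (1.0349,-3.3011)
  v8: (1-0.422)·(1.94,-0.49) + 0.422·(3.39,-1.73) = (2.5519,-1.0133)
Shoelace sum Σ(x_i·y_{i+1} − x_{i+1}·y_i):
  i=1: 2.7680·2.6965 − 2.1312·0.6329 = +6.1148 (running +6.1148)
  i=2: 2.1312·2.9950 − -0.2899·2.6965 = +7.1647 (running +13.2794)
  i=3: -0.2899·0.8754 − -3.1687·2.9950 = +9.2365 (running +22.5159)
  i=4: -3.1687·-2.4437 − -2.4871·0.8754 = +9.9206 (running +32.4365)
  i=5: -2.4871·-4.0711 − -1.3890·-2.4437 = +6.7308 (running +39.1674)
  i=6: -1.3890·-3.3011 − 1.0349·-4.0711 = +8.7981 (running +47.9655)
  i=7: 1.0349·-1.0133 − 2.5519·-3.3011 = +7.3754 (running +55.3408)
  i=8: 2.5519·0.6329 − 2.7680·-1.0133 = +4.4199 (running +59.7608)
Area = |Σ|/2 = |59.7608|/2 = 29.8804

Area at t=0.422: 29.8804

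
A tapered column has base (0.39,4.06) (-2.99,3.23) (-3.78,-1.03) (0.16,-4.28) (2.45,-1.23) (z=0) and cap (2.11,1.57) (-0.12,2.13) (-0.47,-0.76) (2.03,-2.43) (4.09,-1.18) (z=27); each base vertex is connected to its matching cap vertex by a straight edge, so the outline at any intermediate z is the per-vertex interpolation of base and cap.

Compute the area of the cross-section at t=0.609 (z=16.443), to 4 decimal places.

Cross-section at t=0.609: each vertex is (1-t)·p0[i] + t·p1[i].
  v1: (1-0.609)·(0.39,4.06) + 0.609·(2.11,1.57) = (1.4375,2.5436)
  v2: (1-0.609)·(-2.99,3.23) + 0.609·(-0.12,2.13) = (-1.2422,2.5601)
  v3: (1-0.609)·(-3.78,-1.03) + 0.609·(-0.47,-0.76) = (-1.7642,-0.8656)
  v4: (1-0.609)·(0.16,-4.28) + 0.609·(2.03,-2.43) = (1.2988,-3.1534)
  v5: (1-0.609)·(2.45,-1.23) + 0.609·(4.09,-1.18) = (3.4488,-1.1995)
Shoelace sum Σ(x_i·y_{i+1} − x_{i+1}·y_i):
  i=1: 1.4375·2.5601 − -1.2422·2.5436 = +6.8397 (running +6.8397)
  i=2: -1.2422·-0.8656 − -1.7642·2.5601 = +5.5917 (running +12.4314)
  i=3: -1.7642·-3.1534 − 1.2988·-0.8656 = +6.6874 (running +19.1188)
  i=4: 1.2988·-1.1995 − 3.4488·-3.1534 = +9.3171 (running +28.4359)
  i=5: 3.4488·2.5436 − 1.4375·-1.1995 = +10.4966 (running +38.9325)
Area = |Σ|/2 = |38.9325|/2 = 19.4662

Area at t=0.609: 19.4662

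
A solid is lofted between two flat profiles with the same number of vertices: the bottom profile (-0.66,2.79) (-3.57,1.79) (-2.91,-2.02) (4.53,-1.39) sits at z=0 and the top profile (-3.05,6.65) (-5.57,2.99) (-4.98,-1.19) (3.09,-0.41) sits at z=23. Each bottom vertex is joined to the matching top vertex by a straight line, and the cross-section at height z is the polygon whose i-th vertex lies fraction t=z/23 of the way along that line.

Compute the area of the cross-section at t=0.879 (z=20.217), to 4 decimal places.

Area at t=0.879: 35.4271

Cross-section at t=0.879: each vertex is (1-t)·p0[i] + t·p1[i].
  v1: (1-0.879)·(-0.66,2.79) + 0.879·(-3.05,6.65) = (-2.7608,6.1829)
  v2: (1-0.879)·(-3.57,1.79) + 0.879·(-5.57,2.99) = (-5.3280,2.8448)
  v3: (1-0.879)·(-2.91,-2.02) + 0.879·(-4.98,-1.19) = (-4.7295,-1.2904)
  v4: (1-0.879)·(4.53,-1.39) + 0.879·(3.09,-0.41) = (3.2642,-0.5286)
Shoelace sum Σ(x_i·y_{i+1} − x_{i+1}·y_i):
  i=1: -2.7608·2.8448 − -5.3280·6.1829 = +25.0888 (running +25.0888)
  i=2: -5.3280·-1.2904 − -4.7295·2.8448 = +20.3300 (running +45.4187)
  i=3: -4.7295·-0.5286 − 3.2642·-1.2904 = +6.7122 (running +52.1309)
  i=4: 3.2642·6.1829 − -2.7608·-0.5286 = +18.7233 (running +70.8542)
Area = |Σ|/2 = |70.8542|/2 = 35.4271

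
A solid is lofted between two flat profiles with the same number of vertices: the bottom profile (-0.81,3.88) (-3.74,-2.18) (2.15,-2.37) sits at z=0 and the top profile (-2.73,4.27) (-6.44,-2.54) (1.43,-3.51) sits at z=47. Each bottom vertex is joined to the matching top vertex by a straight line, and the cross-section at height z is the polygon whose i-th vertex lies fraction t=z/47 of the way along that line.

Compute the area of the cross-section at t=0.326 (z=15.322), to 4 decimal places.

Area at t=0.326: 21.3088

Cross-section at t=0.326: each vertex is (1-t)·p0[i] + t·p1[i].
  v1: (1-0.326)·(-0.81,3.88) + 0.326·(-2.73,4.27) = (-1.4359,4.0071)
  v2: (1-0.326)·(-3.74,-2.18) + 0.326·(-6.44,-2.54) = (-4.6202,-2.2974)
  v3: (1-0.326)·(2.15,-2.37) + 0.326·(1.43,-3.51) = (1.9153,-2.7416)
Shoelace sum Σ(x_i·y_{i+1} − x_{i+1}·y_i):
  i=1: -1.4359·-2.2974 − -4.6202·4.0071 = +21.8126 (running +21.8126)
  i=2: -4.6202·-2.7416 − 1.9153·-2.2974 = +17.0670 (running +38.8796)
  i=3: 1.9153·4.0071 − -1.4359·-2.7416 = +3.7380 (running +42.6176)
Area = |Σ|/2 = |42.6176|/2 = 21.3088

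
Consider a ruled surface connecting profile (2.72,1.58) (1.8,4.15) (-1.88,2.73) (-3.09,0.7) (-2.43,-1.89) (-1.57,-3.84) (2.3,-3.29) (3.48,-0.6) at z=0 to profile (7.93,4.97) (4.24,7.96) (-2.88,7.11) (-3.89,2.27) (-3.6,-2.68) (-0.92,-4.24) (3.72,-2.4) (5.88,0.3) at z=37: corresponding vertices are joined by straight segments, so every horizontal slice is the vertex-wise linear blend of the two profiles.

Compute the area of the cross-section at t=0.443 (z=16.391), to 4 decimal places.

Area at t=0.443: 62.0979

Cross-section at t=0.443: each vertex is (1-t)·p0[i] + t·p1[i].
  v1: (1-0.443)·(2.72,1.58) + 0.443·(7.93,4.97) = (5.0280,3.0818)
  v2: (1-0.443)·(1.8,4.15) + 0.443·(4.24,7.96) = (2.8809,5.8378)
  v3: (1-0.443)·(-1.88,2.73) + 0.443·(-2.88,7.11) = (-2.3230,4.6703)
  v4: (1-0.443)·(-3.09,0.7) + 0.443·(-3.89,2.27) = (-3.4444,1.3955)
  v5: (1-0.443)·(-2.43,-1.89) + 0.443·(-3.6,-2.68) = (-2.9483,-2.2400)
  v6: (1-0.443)·(-1.57,-3.84) + 0.443·(-0.92,-4.24) = (-1.2820,-4.0172)
  v7: (1-0.443)·(2.3,-3.29) + 0.443·(3.72,-2.4) = (2.9291,-2.8957)
  v8: (1-0.443)·(3.48,-0.6) + 0.443·(5.88,0.3) = (4.5432,-0.2013)
Shoelace sum Σ(x_i·y_{i+1} − x_{i+1}·y_i):
  i=1: 5.0280·5.8378 − 2.8809·3.0818 = +20.4745 (running +20.4745)
  i=2: 2.8809·4.6703 − -2.3230·5.8378 = +27.0162 (running +47.4906)
  i=3: -2.3230·1.3955 − -3.4444·4.6703 = +12.8447 (running +60.3354)
  i=4: -3.4444·-2.2400 − -2.9483·1.3955 = +11.8297 (running +72.1651)
  i=5: -2.9483·-4.0172 − -1.2820·-2.2400 = +8.9722 (running +81.1373)
  i=6: -1.2820·-2.8957 − 2.9291·-4.0172 = +15.4791 (running +96.6164)
  i=7: 2.9291·-0.2013 − 4.5432·-2.8957 = +12.5663 (running +109.1827)
  i=8: 4.5432·3.0818 − 5.0280·-0.2013 = +15.0132 (running +124.1959)
Area = |Σ|/2 = |124.1959|/2 = 62.0979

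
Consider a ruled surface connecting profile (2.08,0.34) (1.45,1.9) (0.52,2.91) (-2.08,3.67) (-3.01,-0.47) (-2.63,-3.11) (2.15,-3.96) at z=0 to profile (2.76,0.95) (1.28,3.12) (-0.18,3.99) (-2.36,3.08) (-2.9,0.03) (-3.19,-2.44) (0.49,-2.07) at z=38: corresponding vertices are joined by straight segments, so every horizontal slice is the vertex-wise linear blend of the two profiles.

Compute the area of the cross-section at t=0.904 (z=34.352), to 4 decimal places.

Cross-section at t=0.904: each vertex is (1-t)·p0[i] + t·p1[i].
  v1: (1-0.904)·(2.08,0.34) + 0.904·(2.76,0.95) = (2.6947,0.8914)
  v2: (1-0.904)·(1.45,1.9) + 0.904·(1.28,3.12) = (1.2963,3.0029)
  v3: (1-0.904)·(0.52,2.91) + 0.904·(-0.18,3.99) = (-0.1128,3.8863)
  v4: (1-0.904)·(-2.08,3.67) + 0.904·(-2.36,3.08) = (-2.3331,3.1366)
  v5: (1-0.904)·(-3.01,-0.47) + 0.904·(-2.9,0.03) = (-2.9106,-0.0180)
  v6: (1-0.904)·(-2.63,-3.11) + 0.904·(-3.19,-2.44) = (-3.1362,-2.5043)
  v7: (1-0.904)·(2.15,-3.96) + 0.904·(0.49,-2.07) = (0.6494,-2.2514)
Shoelace sum Σ(x_i·y_{i+1} − x_{i+1}·y_i):
  i=1: 2.6947·3.0029 − 1.2963·0.8914 = +6.9363 (running +6.9363)
  i=2: 1.2963·3.8863 − -0.1128·3.0029 = +5.3766 (running +12.3130)
  i=3: -0.1128·3.1366 − -2.3331·3.8863 = +8.7134 (running +21.0264)
  i=4: -2.3331·-0.0180 − -2.9106·3.1366 = +9.1714 (running +30.1978)
  i=5: -2.9106·-2.5043 − -3.1362·-0.0180 = +7.2325 (running +37.4303)
  i=6: -3.1362·-2.2514 − 0.6494·-2.5043 = +8.6873 (running +46.1176)
  i=7: 0.6494·0.8914 − 2.6947·-2.2514 = +6.6459 (running +52.7634)
Area = |Σ|/2 = |52.7634|/2 = 26.3817

Area at t=0.904: 26.3817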